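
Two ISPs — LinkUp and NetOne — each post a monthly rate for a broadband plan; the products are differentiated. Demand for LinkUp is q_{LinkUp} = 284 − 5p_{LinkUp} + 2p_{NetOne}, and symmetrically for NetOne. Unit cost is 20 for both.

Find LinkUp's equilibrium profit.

LinkUp's profit: π = (p_{LinkUp} − 20)(284 − 5p_{LinkUp} + 2p_{NetOne}).
∂π/∂p_{LinkUp} = 384 − 10p_{LinkUp} + 2p_{NetOne} = 0 ⇒ p_{LinkUp} = 38.4 + 0.2p_{NetOne}.
By symmetry p_{NetOne} = p_{LinkUp}; substituting into the reaction function, 0.8p_{LinkUp} = 38.4 and p_{LinkUp} = 48.
q_{LinkUp} = 284 − 5·48 + 2·48 = 140.
Profit = (48 − 20)·140 = 3920.

3920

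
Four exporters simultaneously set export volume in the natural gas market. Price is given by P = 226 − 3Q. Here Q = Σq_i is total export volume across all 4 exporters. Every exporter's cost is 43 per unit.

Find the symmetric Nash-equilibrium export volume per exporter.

A representative exporter's profit is π_i = q_i(226 − 3Q) − 43q_i, with Q = q_i + Σ_{j≠i} q_j.
First-order condition: 183 − 6q_i − 3Σ_{j≠i} q_j = 0.
Imposing symmetry (q_j = q for all j) turns Σ_{j≠i} q_j into 3q, so 183 = 15q and q = 12.2.

12.2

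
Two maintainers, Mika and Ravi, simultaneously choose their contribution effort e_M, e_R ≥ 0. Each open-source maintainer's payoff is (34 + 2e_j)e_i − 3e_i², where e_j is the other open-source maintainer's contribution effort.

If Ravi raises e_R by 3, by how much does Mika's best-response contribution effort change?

1

Mika's payoff is (34 + 2e_R)e_M − 3e_M².
∂π/∂e_M = 34 + 2e_R − 6e_M = 0, so e_M = 17/3 + (1/3)e_R.
The reaction-function slope is 1/3, so a 3-unit rise in e_R moves e_M by 1/3 × 3 = 1. Mika's best response rises — the actions are strategic complements.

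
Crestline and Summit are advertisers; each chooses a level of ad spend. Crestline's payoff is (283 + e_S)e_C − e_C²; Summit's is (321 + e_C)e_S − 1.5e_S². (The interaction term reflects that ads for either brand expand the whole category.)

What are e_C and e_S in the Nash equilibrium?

234, 185

Expanding Crestline's payoff: 283e_C + e_Se_C − e_C².
∂π/∂e_C = 283 + e_S − 2e_C = 0, so e_C = 141.5 + 0.5e_S.
Likewise for Summit: e_S = 107 + (1/3)e_C.
Substituting the second reaction function into the first: e_C = 141.5 + 0.5(107 + (1/3)e_C), which gives (5/6)e_C = 195 ⇒ e_C = 234.
Then e_S = 107 + (1/3)·234 = 185.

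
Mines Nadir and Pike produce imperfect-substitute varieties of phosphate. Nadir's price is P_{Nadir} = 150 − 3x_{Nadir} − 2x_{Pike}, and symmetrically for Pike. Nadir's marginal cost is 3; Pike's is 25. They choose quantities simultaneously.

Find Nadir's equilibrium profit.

Mine Nadir's profit: π = x_{Nadir}(150 − 3x_{Nadir} − 2x_{Pike}) − 3x_{Nadir}.
∂π/∂x_{Nadir} = 147 − 6x_{Nadir} − 2x_{Pike} = 0 ⇒ x_{Nadir} = 24.5 − (1/3)x_{Pike}.
Similarly x_{Pike} = 125/6 − (1/3)x_{Nadir}.
Substituting the second reaction function into the first: x_{Nadir} = 24.5 − (1/3)(125/6 − (1/3)x_{Nadir}), which gives (8/9)x_{Nadir} = 158/9 ⇒ x_{Nadir} = 19.75.
Then x_{Pike} = 125/6 − (1/3)·19.75 = 14.25.
P_{Nadir} = 150 − 3·19.75 − 2·14.25 = 62.25.
Profit = (62.25 − 3)·19.75 = 1170.1875.

1170.1875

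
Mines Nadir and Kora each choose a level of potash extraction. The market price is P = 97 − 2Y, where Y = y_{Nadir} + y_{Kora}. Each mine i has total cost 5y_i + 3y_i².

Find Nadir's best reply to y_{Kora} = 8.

7.6

Mine Nadir's profit: π = y_{Nadir}(97 − 2(y_{Nadir} + y_{Kora})) − 5y_{Nadir} − 3y_{Nadir}².
∂π/∂y_{Nadir} = 92 − 10y_{Nadir} − 2y_{Kora} = 0, so y_{Nadir} = 9.2 − 0.2y_{Kora}.
At y_{Kora} = 8: y_{Nadir} = 9.2 − 0.2·8 = 7.6.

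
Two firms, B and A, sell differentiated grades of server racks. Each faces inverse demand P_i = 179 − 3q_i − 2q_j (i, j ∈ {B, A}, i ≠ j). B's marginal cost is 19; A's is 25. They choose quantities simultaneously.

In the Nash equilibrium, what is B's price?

80.125

Firm B's profit: π = q_B(179 − 3q_B − 2q_A) − 19q_B.
∂π/∂q_B = 160 − 6q_B − 2q_A = 0 ⇒ q_B = 80/3 − (1/3)q_A.
Similarly q_A = 77/3 − (1/3)q_B.
Solving the two reaction functions simultaneously: (1 − (−1/3)(−1/3))q_B = 80/3 − (1/3)·(77/3), so (8/9)q_B = 163/9 and q_B = 20.375.
Then q_A = 77/3 − (1/3)·20.375 = 18.875.
P_B = 179 − 3·20.375 − 2·18.875 = 80.125.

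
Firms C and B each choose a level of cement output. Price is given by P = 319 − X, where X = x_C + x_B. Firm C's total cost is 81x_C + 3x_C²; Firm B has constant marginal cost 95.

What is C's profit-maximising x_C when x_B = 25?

Firm C's profit: π = x_C(319 − (x_C + x_B)) − 81x_C − 3x_C².
∂π/∂x_C = 238 − 8x_C − x_B = 0, so x_C = 29.75 − 0.125x_B.
At x_B = 25: x_C = 29.75 − 0.125·25 = 26.625.

26.625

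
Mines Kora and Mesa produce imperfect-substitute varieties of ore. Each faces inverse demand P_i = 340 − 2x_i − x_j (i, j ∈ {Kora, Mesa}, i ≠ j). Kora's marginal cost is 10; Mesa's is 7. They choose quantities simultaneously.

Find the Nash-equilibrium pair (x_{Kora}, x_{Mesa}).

65.8, 66.8

Mine Kora's profit: π = x_{Kora}(340 − 2x_{Kora} − x_{Mesa}) − 10x_{Kora}.
∂π/∂x_{Kora} = 330 − 4x_{Kora} − x_{Mesa} = 0 ⇒ x_{Kora} = 82.5 − 0.25x_{Mesa}.
Similarly x_{Mesa} = 83.25 − 0.25x_{Kora}.
Solving the two reaction functions simultaneously: (1 − (−0.25)(−0.25))x_{Kora} = 82.5 − 0.25·83.25, so 0.9375x_{Kora} = 61.6875 and x_{Kora} = 65.8.
Then x_{Mesa} = 83.25 − 0.25·65.8 = 66.8.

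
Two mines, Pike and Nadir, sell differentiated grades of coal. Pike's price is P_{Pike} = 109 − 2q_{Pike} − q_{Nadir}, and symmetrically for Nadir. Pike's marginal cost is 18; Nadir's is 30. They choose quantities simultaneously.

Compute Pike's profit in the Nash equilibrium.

Mine Pike's profit: π = q_{Pike}(109 − 2q_{Pike} − q_{Nadir}) − 18q_{Pike}.
∂π/∂q_{Pike} = 91 − 4q_{Pike} − q_{Nadir} = 0 ⇒ q_{Pike} = 22.75 − 0.25q_{Nadir}.
Similarly q_{Nadir} = 19.75 − 0.25q_{Pike}.
Solving the two reaction functions simultaneously: (1 − (−0.25)(−0.25))q_{Pike} = 22.75 − 0.25·19.75, so 0.9375q_{Pike} = 17.8125 and q_{Pike} = 19.
Then q_{Nadir} = 19.75 − 0.25·19 = 15.
P_{Pike} = 109 − 2·19 − 15 = 56.
Profit = (56 − 18)·19 = 722.

722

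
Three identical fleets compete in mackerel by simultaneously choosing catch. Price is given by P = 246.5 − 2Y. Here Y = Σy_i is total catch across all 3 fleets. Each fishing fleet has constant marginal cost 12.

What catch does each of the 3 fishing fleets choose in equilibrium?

29.3125

A representative fishing fleet's profit is π_i = y_i(246.5 − 2Y) − 12y_i, with Y = y_i + Σ_{j≠i} y_j.
First-order condition: 234.5 − 4y_i − 2Σ_{j≠i} y_j = 0.
Imposing symmetry (y_j = y for all j) turns Σ_{j≠i} y_j into 2y, so 234.5 = 8y and y = 29.3125.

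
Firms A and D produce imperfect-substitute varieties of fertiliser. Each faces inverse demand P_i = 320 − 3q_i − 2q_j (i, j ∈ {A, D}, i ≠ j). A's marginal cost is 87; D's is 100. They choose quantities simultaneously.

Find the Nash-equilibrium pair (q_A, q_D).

29.9375, 26.6875

Firm A's profit: π = q_A(320 − 3q_A − 2q_D) − 87q_A.
∂π/∂q_A = 233 − 6q_A − 2q_D = 0 ⇒ q_A = 233/6 − (1/3)q_D.
Similarly q_D = 110/3 − (1/3)q_A.
Substituting the second reaction function into the first: q_A = 233/6 − (1/3)(110/3 − (1/3)q_A), which gives (8/9)q_A = 479/18 ⇒ q_A = 29.9375.
Then q_D = 110/3 − (1/3)·29.9375 = 26.6875.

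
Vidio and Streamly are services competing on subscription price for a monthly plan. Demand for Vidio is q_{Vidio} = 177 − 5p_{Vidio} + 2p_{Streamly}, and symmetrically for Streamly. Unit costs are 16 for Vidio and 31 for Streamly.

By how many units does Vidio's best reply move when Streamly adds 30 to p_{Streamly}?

6

Vidio's profit: π = (p_{Vidio} − 16)(177 − 5p_{Vidio} + 2p_{Streamly}).
∂π/∂p_{Vidio} = 257 − 10p_{Vidio} + 2p_{Streamly} = 0 ⇒ p_{Vidio} = 25.7 + 0.2p_{Streamly}.
The reaction-function slope is 0.2, so a 30-unit rise in p_{Streamly} moves p_{Vidio} by 0.2 × 30 = 6. Vidio's best response rises — the actions are strategic complements.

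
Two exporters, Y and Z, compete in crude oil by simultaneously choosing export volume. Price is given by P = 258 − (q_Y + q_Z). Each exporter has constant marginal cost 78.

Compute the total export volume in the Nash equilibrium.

Exporter Y's profit: π = q_Y(258 − (q_Y + q_Z)) − 78q_Y.
∂π/∂q_Y = 180 − 2q_Y − q_Z = 0, so q_Y = 90 − 0.5q_Z.
Setting q_Y = q_Z in the reaction function: q_Y = 90 − 0.5q_Y, so q_Y = 90 / 1.5 = 60.
Total export volume: 60 + 60 = 120.

120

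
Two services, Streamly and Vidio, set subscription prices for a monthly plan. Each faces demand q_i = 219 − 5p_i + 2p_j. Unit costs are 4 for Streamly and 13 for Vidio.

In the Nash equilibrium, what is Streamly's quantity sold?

Streamly's profit: π = (p_{Streamly} − 4)(219 − 5p_{Streamly} + 2p_{Vidio}).
∂π/∂p_{Streamly} = 239 − 10p_{Streamly} + 2p_{Vidio} = 0 ⇒ p_{Streamly} = 23.9 + 0.2p_{Vidio}.
Similarly p_{Vidio} = 28.4 + 0.2p_{Streamly}.
Substituting the second reaction function into the first: p_{Streamly} = 23.9 + 0.2(28.4 + 0.2p_{Streamly}), which gives 0.96p_{Streamly} = 29.58 ⇒ p_{Streamly} = 30.8125.
Then p_{Vidio} = 28.4 + 0.2·30.8125 = 34.5625.
q_{Streamly} = 219 − 5·30.8125 + 2·34.5625 = 134.0625.

134.0625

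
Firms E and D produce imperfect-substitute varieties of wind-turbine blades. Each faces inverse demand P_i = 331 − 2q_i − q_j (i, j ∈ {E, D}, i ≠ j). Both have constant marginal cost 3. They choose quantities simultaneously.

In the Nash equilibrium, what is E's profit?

Firm E's profit: π = q_E(331 − 2q_E − q_D) − 3q_E.
∂π/∂q_E = 328 − 4q_E − q_D = 0 ⇒ q_E = 82 − 0.25q_D.
Setting q_E = q_D in the reaction function: q_E = 82 − 0.25q_E, so q_E = 82 / 1.25 = 65.6.
P_E = 331 − 2·65.6 − 65.6 = 134.2.
Profit = (134.2 − 3)·65.6 = 8606.72.

8606.72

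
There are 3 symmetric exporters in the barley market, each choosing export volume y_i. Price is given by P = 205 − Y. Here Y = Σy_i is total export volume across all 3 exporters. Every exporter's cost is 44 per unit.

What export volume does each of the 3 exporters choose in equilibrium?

40.25

A representative exporter's profit is π_i = y_i(205 − Y) − 44y_i, with Y = y_i + Σ_{j≠i} y_j.
First-order condition: 161 − 2y_i − Σ_{j≠i} y_j = 0.
In a symmetric equilibrium every exporter chooses the same y, so Σ_{j≠i} y_j = 2y. The condition becomes 161 − 4y = 0, giving y = 161/4 = 40.25.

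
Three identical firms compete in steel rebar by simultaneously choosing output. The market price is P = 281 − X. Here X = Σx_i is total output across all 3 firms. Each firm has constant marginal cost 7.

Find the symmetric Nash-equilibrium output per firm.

A representative firm's profit is π_i = x_i(281 − X) − 7x_i, with X = x_i + Σ_{j≠i} x_j.
First-order condition: 274 − 2x_i − Σ_{j≠i} x_j = 0.
In a symmetric equilibrium every firm chooses the same x, so Σ_{j≠i} x_j = 2x. The condition becomes 274 − 4x = 0, giving x = 274/4 = 68.5.

68.5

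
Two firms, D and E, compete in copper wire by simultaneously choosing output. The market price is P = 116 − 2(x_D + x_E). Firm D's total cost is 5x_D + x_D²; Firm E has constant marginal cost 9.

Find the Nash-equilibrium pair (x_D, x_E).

11.5, 21

Firm D's profit: π = x_D(116 − 2(x_D + x_E)) − 5x_D − x_D².
∂π/∂x_D = 111 − 6x_D − 2x_E = 0, so x_D = 18.5 − (1/3)x_E.
For E: ∂π/∂x_E = 107 − 4x_E − 2x_D = 0 ⇒ x_E = 26.75 − 0.5x_D.
Substituting the second reaction function into the first: x_D = 18.5 − (1/3)(26.75 − 0.5x_D), which gives (5/6)x_D = 115/12 ⇒ x_D = 11.5.
Then x_E = 26.75 − 0.5·11.5 = 21.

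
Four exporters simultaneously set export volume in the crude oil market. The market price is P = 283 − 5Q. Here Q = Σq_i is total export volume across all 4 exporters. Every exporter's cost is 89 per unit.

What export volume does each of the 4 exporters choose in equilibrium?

A representative exporter's profit is π_i = q_i(283 − 5Q) − 89q_i, with Q = q_i + Σ_{j≠i} q_j.
First-order condition: 194 − 10q_i − 5Σ_{j≠i} q_j = 0.
Imposing symmetry (q_j = q for all j) turns Σ_{j≠i} q_j into 3q, so 194 = 25q and q = 7.76.

7.76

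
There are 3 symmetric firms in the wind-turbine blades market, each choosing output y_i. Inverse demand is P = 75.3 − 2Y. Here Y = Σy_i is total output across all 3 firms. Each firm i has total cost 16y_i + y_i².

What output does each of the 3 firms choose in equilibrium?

A representative firm's profit is π_i = y_i(75.3 − 2Y) − 16y_i − y_i², with Y = y_i + Σ_{j≠i} y_j.
First-order condition: 59.3 − 6y_i − 2Σ_{j≠i} y_j = 0.
Imposing symmetry (y_j = y for all j) turns Σ_{j≠i} y_j into 2y, so 59.3 = 10y and y = 5.93.

5.93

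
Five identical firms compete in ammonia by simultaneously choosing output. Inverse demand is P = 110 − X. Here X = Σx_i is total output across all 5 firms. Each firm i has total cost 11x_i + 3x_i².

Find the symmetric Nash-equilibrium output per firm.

A representative firm's profit is π_i = x_i(110 − X) − 11x_i − 3x_i², with X = x_i + Σ_{j≠i} x_j.
First-order condition: 99 − 8x_i − Σ_{j≠i} x_j = 0.
Imposing symmetry (x_j = x for all j) turns Σ_{j≠i} x_j into 4x, so 99 = 12x and x = 8.25.

8.25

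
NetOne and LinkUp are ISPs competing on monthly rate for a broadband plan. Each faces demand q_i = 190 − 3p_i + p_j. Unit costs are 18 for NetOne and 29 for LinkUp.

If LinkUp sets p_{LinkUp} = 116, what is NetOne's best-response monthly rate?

60

NetOne's profit: π = (p_{NetOne} − 18)(190 − 3p_{NetOne} + p_{LinkUp}).
∂π/∂p_{NetOne} = 244 − 6p_{NetOne} + p_{LinkUp} = 0 ⇒ p_{NetOne} = 122/3 + (1/6)p_{LinkUp}.
At p_{LinkUp} = 116: p_{NetOne} = 122/3 + (1/6)·116 = 60.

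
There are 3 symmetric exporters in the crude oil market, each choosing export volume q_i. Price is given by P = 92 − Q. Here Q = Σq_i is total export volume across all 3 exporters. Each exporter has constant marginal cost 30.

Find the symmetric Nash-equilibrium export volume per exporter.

A representative exporter's profit is π_i = q_i(92 − Q) − 30q_i, with Q = q_i + Σ_{j≠i} q_j.
First-order condition: 62 − 2q_i − Σ_{j≠i} q_j = 0.
In a symmetric equilibrium every exporter chooses the same q, so Σ_{j≠i} q_j = 2q. The condition becomes 62 − 4q = 0, giving q = 62/4 = 15.5.

15.5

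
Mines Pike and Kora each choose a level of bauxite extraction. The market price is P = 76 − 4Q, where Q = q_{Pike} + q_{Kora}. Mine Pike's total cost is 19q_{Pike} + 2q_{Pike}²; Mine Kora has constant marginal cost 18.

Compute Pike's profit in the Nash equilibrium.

47.04

Mine Pike's profit: π = q_{Pike}(76 − 4(q_{Pike} + q_{Kora})) − 19q_{Pike} − 2q_{Pike}².
∂π/∂q_{Pike} = 57 − 12q_{Pike} − 4q_{Kora} = 0, so q_{Pike} = 4.75 − (1/3)q_{Kora}.
For Kora: ∂π/∂q_{Kora} = 58 − 8q_{Kora} − 4q_{Pike} = 0 ⇒ q_{Kora} = 7.25 − 0.5q_{Pike}.
Substituting the second reaction function into the first: q_{Pike} = 4.75 − (1/3)(7.25 − 0.5q_{Pike}), which gives (5/6)q_{Pike} = 7/3 ⇒ q_{Pike} = 2.8.
Then q_{Kora} = 7.25 − 0.5·2.8 = 5.85.
Price P = 76 − 4·8.65 = 41.4.
Pike's profit: (41.4 − 19)·2.8 − 2(2.8)² = 47.04.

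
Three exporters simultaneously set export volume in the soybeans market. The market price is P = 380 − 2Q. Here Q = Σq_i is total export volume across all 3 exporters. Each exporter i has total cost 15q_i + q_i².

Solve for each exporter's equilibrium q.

A representative exporter's profit is π_i = q_i(380 − 2Q) − 15q_i − q_i², with Q = q_i + Σ_{j≠i} q_j.
First-order condition: 365 − 6q_i − 2Σ_{j≠i} q_j = 0.
With identical exporters, set every q_j = q: then 365 − 6q − 4q = 0, i.e. q = 365/10 = 36.5.

36.5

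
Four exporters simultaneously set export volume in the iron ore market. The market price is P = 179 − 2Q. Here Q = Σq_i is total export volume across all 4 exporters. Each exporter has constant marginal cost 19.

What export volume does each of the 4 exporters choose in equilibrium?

A representative exporter's profit is π_i = q_i(179 − 2Q) − 19q_i, with Q = q_i + Σ_{j≠i} q_j.
First-order condition: 160 − 4q_i − 2Σ_{j≠i} q_j = 0.
With identical exporters, set every q_j = q: then 160 − 4q − 6q = 0, i.e. q = 160/10 = 16.

16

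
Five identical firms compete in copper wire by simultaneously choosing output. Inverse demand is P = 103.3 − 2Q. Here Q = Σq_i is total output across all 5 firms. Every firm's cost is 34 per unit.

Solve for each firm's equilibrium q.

5.775

A representative firm's profit is π_i = q_i(103.3 − 2Q) − 34q_i, with Q = q_i + Σ_{j≠i} q_j.
First-order condition: 69.3 − 4q_i − 2Σ_{j≠i} q_j = 0.
In a symmetric equilibrium every firm chooses the same q, so Σ_{j≠i} q_j = 4q. The condition becomes 69.3 − 12q = 0, giving q = 69.3/12 = 5.775.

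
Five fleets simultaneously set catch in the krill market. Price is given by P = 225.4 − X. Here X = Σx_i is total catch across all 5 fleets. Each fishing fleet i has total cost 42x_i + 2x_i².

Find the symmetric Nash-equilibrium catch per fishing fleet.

A representative fishing fleet's profit is π_i = x_i(225.4 − X) − 42x_i − 2x_i², with X = x_i + Σ_{j≠i} x_j.
First-order condition: 183.4 − 6x_i − Σ_{j≠i} x_j = 0.
With identical fishing fleets, set every x_j = x: then 183.4 − 6x − 4x = 0, i.e. x = 183.4/10 = 18.34.

18.34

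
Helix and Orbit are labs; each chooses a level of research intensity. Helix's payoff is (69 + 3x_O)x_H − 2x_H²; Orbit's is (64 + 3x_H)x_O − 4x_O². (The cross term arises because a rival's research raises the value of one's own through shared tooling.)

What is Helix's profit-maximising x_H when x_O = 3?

19.5

Expanding Helix's payoff: 69x_H + 3x_Ox_H − 2x_H².
∂π/∂x_H = 69 + 3x_O − 4x_H = 0, so x_H = 17.25 + 0.75x_O.
At x_O = 3: x_H = 17.25 + 0.75·3 = 19.5.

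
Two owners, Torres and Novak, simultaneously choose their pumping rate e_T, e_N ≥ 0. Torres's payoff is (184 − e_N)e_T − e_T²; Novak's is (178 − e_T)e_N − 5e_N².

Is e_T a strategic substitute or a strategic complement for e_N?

strategic substitutes

Expanding Torres's payoff: 184e_T − e_Ne_T − e_T².
∂π/∂e_T = 184 − e_N − 2e_T = 0, so e_T = 92 − 0.5e_N.
The best-response slope de_T/de_N = −0.5 < 0: the reaction function is downward-sloping, so the choices are strategic substitutes.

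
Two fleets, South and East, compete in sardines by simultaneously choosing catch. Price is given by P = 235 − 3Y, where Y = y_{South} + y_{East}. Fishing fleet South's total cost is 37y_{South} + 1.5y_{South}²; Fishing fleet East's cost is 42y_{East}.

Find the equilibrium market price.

118.2

Fishing fleet South's profit: π = y_{South}(235 − 3(y_{South} + y_{East})) − 37y_{South} − 1.5y_{South}².
∂π/∂y_{South} = 198 − 9y_{South} − 3y_{East} = 0, so y_{South} = 22 − (1/3)y_{East}.
For East: ∂π/∂y_{East} = 193 − 6y_{East} − 3y_{South} = 0 ⇒ y_{East} = 193/6 − 0.5y_{South}.
Solving the two reaction functions simultaneously: (1 − (−1/3)(−0.5))y_{South} = 22 − (1/3)·(193/6), so (5/6)y_{South} = 203/18 and y_{South} = 203/15.
Then y_{East} = 193/6 − 0.5·(203/15) = 25.4.
Equilibrium price: P = 235 − 3·(584/15) = 118.2.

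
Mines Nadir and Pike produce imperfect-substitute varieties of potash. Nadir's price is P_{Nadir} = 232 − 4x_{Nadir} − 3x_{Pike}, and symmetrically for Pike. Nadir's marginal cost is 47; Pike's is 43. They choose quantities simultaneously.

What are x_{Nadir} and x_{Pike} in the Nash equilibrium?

Mine Nadir's profit: π = x_{Nadir}(232 − 4x_{Nadir} − 3x_{Pike}) − 47x_{Nadir}.
∂π/∂x_{Nadir} = 185 − 8x_{Nadir} − 3x_{Pike} = 0 ⇒ x_{Nadir} = 23.125 − 0.375x_{Pike}.
Similarly x_{Pike} = 23.625 − 0.375x_{Nadir}.
Solving the two reaction functions simultaneously: (1 − (−0.375)(−0.375))x_{Nadir} = 23.125 − 0.375·23.625, so (55/64)x_{Nadir} = 913/64 and x_{Nadir} = 16.6.
Then x_{Pike} = 23.625 − 0.375·16.6 = 17.4.

16.6, 17.4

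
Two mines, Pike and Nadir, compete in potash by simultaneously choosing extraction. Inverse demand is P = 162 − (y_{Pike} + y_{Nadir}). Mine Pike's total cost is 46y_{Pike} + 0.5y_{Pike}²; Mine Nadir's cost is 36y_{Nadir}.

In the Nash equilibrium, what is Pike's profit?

674.16

Mine Pike's profit: π = y_{Pike}(162 − (y_{Pike} + y_{Nadir})) − 46y_{Pike} − 0.5y_{Pike}².
∂π/∂y_{Pike} = 116 − 3y_{Pike} − y_{Nadir} = 0, so y_{Pike} = 116/3 − (1/3)y_{Nadir}.
For Nadir: ∂π/∂y_{Nadir} = 126 − 2y_{Nadir} − y_{Pike} = 0 ⇒ y_{Nadir} = 63 − 0.5y_{Pike}.
Plugging y_{Nadir} into Pike's best response: y_{Pike} = 116/3 − (1/3)(63 − 0.5y_{Pike}) ⇒ (5/6)y_{Pike} = 53/3, so y_{Pike} = 21.2.
Then y_{Nadir} = 63 − 0.5·21.2 = 52.4.
Price P = 162 − 73.6 = 88.4.
Pike's profit: (88.4 − 46)·21.2 − 0.5(21.2)² = 674.16.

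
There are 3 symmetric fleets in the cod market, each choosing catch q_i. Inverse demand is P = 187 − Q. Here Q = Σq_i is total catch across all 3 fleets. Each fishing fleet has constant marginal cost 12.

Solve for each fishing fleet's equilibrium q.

A representative fishing fleet's profit is π_i = q_i(187 − Q) − 12q_i, with Q = q_i + Σ_{j≠i} q_j.
First-order condition: 175 − 2q_i − Σ_{j≠i} q_j = 0.
Imposing symmetry (q_j = q for all j) turns Σ_{j≠i} q_j into 2q, so 175 = 4q and q = 43.75.

43.75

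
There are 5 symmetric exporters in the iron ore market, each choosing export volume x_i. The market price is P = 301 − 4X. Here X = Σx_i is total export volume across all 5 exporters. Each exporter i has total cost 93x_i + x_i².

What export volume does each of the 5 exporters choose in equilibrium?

A representative exporter's profit is π_i = x_i(301 − 4X) − 93x_i − x_i², with X = x_i + Σ_{j≠i} x_j.
First-order condition: 208 − 10x_i − 4Σ_{j≠i} x_j = 0.
Imposing symmetry (x_j = x for all j) turns Σ_{j≠i} x_j into 4x, so 208 = 26x and x = 8.

8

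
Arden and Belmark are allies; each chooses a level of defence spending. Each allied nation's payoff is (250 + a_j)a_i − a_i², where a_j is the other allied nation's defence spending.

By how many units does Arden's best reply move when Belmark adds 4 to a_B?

Arden's payoff is (250 + a_B)a_A − a_A².
∂π/∂a_A = 250 + a_B − 2a_A = 0, so a_A = 125 + 0.5a_B.
The reaction-function slope is 0.5, so a 4-unit rise in a_B moves a_A by 0.5 × 4 = 2. Arden's best response rises — the actions are strategic complements.

2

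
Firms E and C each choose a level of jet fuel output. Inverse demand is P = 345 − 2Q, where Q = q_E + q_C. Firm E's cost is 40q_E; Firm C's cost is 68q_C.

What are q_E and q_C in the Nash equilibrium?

55.5, 41.5

Firm E's profit: π = q_E(345 − 2(q_E + q_C)) − 40q_E.
∂π/∂q_E = 305 − 4q_E − 2q_C = 0, so q_E = 76.25 − 0.5q_C.
By the same steps for C: q_C = 69.25 − 0.5q_E.
Solving the two reaction functions simultaneously: (1 − (−0.5)(−0.5))q_E = 76.25 − 0.5·69.25, so 0.75q_E = 41.625 and q_E = 55.5.
Then q_C = 69.25 − 0.5·55.5 = 41.5.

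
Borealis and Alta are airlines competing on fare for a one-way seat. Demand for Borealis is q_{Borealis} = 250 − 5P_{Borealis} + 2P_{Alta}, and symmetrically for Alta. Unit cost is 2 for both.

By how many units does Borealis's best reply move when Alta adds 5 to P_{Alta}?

1

Borealis's profit: π = (P_{Borealis} − 2)(250 − 5P_{Borealis} + 2P_{Alta}).
∂π/∂P_{Borealis} = 260 − 10P_{Borealis} + 2P_{Alta} = 0 ⇒ P_{Borealis} = 26 + 0.2P_{Alta}.
The reaction-function slope is 0.2, so a 5-unit rise in P_{Alta} moves P_{Borealis} by 0.2 × 5 = 1. Borealis's best response rises — the actions are strategic complements.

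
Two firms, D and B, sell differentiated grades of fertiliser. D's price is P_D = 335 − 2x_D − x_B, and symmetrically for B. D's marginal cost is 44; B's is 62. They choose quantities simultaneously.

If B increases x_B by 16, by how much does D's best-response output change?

Firm D's profit: π = x_D(335 − 2x_D − x_B) − 44x_D.
∂π/∂x_D = 291 − 4x_D − x_B = 0 ⇒ x_D = 72.75 − 0.25x_B.
The reaction-function slope is −0.25, so a 16-unit rise in x_B moves x_D by −0.25 × 16 = −4. D's best response falls — the actions are strategic substitutes.

-4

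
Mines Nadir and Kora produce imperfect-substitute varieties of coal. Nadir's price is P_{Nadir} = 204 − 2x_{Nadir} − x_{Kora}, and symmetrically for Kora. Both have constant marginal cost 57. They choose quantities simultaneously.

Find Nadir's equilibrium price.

115.8

Mine Nadir's profit: π = x_{Nadir}(204 − 2x_{Nadir} − x_{Kora}) − 57x_{Nadir}.
∂π/∂x_{Nadir} = 147 − 4x_{Nadir} − x_{Kora} = 0 ⇒ x_{Nadir} = 36.75 − 0.25x_{Kora}.
Setting x_{Nadir} = x_{Kora} in the reaction function: x_{Nadir} = 36.75 − 0.25x_{Nadir}, so x_{Nadir} = 36.75 / 1.25 = 29.4.
P_{Nadir} = 204 − 2·29.4 − 29.4 = 115.8.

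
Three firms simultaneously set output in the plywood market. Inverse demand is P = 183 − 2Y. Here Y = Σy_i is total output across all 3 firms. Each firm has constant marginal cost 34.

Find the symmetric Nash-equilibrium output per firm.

18.625

A representative firm's profit is π_i = y_i(183 − 2Y) − 34y_i, with Y = y_i + Σ_{j≠i} y_j.
First-order condition: 149 − 4y_i − 2Σ_{j≠i} y_j = 0.
With identical firms, set every y_j = y: then 149 − 4y − 4y = 0, i.e. y = 149/8 = 18.625.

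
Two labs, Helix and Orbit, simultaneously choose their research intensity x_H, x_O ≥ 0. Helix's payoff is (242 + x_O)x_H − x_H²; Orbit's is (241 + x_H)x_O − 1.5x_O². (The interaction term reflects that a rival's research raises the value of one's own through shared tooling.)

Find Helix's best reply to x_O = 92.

Expanding Helix's payoff: 242x_H + x_Ox_H − x_H².
∂π/∂x_H = 242 + x_O − 2x_H = 0, so x_H = 121 + 0.5x_O.
At x_O = 92: x_H = 121 + 0.5·92 = 167.

167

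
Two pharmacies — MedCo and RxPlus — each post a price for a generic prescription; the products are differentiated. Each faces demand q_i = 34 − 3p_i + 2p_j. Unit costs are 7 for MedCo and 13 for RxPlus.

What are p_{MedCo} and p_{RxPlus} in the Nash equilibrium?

MedCo's profit: π = (p_{MedCo} − 7)(34 − 3p_{MedCo} + 2p_{RxPlus}).
∂π/∂p_{MedCo} = 55 − 6p_{MedCo} + 2p_{RxPlus} = 0 ⇒ p_{MedCo} = 55/6 + (1/3)p_{RxPlus}.
Similarly p_{RxPlus} = 73/6 + (1/3)p_{MedCo}.
Solving the two reaction functions simultaneously: (1 − (1/3)(1/3))p_{MedCo} = 55/6 + (1/3)·(73/6), so (8/9)p_{MedCo} = 119/9 and p_{MedCo} = 14.875.
Then p_{RxPlus} = 73/6 + (1/3)·14.875 = 17.125.

14.875, 17.125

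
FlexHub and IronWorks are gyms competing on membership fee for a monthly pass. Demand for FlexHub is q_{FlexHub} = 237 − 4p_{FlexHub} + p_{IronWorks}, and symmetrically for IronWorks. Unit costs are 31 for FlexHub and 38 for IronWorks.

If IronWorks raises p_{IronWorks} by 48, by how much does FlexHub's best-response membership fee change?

6

FlexHub's profit: π = (p_{FlexHub} − 31)(237 − 4p_{FlexHub} + p_{IronWorks}).
∂π/∂p_{FlexHub} = 361 − 8p_{FlexHub} + p_{IronWorks} = 0 ⇒ p_{FlexHub} = 45.125 + 0.125p_{IronWorks}.
The reaction-function slope is 0.125, so a 48-unit rise in p_{IronWorks} moves p_{FlexHub} by 0.125 × 48 = 6. FlexHub's best response rises — the actions are strategic complements.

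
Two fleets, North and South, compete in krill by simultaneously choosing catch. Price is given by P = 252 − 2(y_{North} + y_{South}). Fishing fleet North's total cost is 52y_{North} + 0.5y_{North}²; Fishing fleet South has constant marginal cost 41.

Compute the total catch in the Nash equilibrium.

64.5625

Fishing fleet North's profit: π = y_{North}(252 − 2(y_{North} + y_{South})) − 52y_{North} − 0.5y_{North}².
∂π/∂y_{North} = 200 − 5y_{North} − 2y_{South} = 0, so y_{North} = 40 − 0.4y_{South}.
For South: ∂π/∂y_{South} = 211 − 4y_{South} − 2y_{North} = 0 ⇒ y_{South} = 52.75 − 0.5y_{North}.
Substituting the second reaction function into the first: y_{North} = 40 − 0.4(52.75 − 0.5y_{North}), which gives 0.8y_{North} = 18.9 ⇒ y_{North} = 23.625.
Then y_{South} = 52.75 − 0.5·23.625 = 40.9375.
Total catch: 23.625 + 40.9375 = 64.5625.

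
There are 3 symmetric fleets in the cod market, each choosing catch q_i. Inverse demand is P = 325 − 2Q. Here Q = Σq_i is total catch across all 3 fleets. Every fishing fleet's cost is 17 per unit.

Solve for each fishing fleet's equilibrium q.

38.5

A representative fishing fleet's profit is π_i = q_i(325 − 2Q) − 17q_i, with Q = q_i + Σ_{j≠i} q_j.
First-order condition: 308 − 4q_i − 2Σ_{j≠i} q_j = 0.
With identical fishing fleets, set every q_j = q: then 308 − 4q − 4q = 0, i.e. q = 308/8 = 38.5.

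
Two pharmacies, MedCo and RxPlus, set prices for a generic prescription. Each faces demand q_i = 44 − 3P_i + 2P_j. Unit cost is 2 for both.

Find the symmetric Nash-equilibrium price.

MedCo's profit: π = (P_{MedCo} − 2)(44 − 3P_{MedCo} + 2P_{RxPlus}).
∂π/∂P_{MedCo} = 50 − 6P_{MedCo} + 2P_{RxPlus} = 0 ⇒ P_{MedCo} = 25/3 + (1/3)P_{RxPlus}.
The game is symmetric, so in equilibrium P_{RxPlus} = P_{MedCo}: the reaction function gives (2/3)P_{MedCo} = 25/3, hence P_{MedCo} = 12.5.

12.5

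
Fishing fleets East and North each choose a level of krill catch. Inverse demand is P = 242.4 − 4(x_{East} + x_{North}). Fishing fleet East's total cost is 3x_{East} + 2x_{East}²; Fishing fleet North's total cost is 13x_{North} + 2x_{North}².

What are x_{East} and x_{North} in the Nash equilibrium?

15.275, 14.025

Fishing fleet East's profit: π = x_{East}(242.4 − 4(x_{East} + x_{North})) − 3x_{East} − 2x_{East}².
∂π/∂x_{East} = 239.4 − 12x_{East} − 4x_{North} = 0, so x_{East} = 19.95 − (1/3)x_{North}.
By the same steps for North: x_{North} = 1147/60 − (1/3)x_{East}.
Plugging x_{North} into East's best response: x_{East} = 19.95 − (1/3)(1147/60 − (1/3)x_{East}) ⇒ (8/9)x_{East} = 611/45, so x_{East} = 15.275.
Then x_{North} = 1147/60 − (1/3)·15.275 = 14.025.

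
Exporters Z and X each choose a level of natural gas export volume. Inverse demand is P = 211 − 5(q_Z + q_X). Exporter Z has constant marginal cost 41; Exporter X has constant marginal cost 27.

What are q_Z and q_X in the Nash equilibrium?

Exporter Z's profit: π = q_Z(211 − 5(q_Z + q_X)) − 41q_Z.
∂π/∂q_Z = 170 − 10q_Z − 5q_X = 0, so q_Z = 17 − 0.5q_X.
By the same steps for X: q_X = 18.4 − 0.5q_Z.
Substituting the second reaction function into the first: q_Z = 17 − 0.5(18.4 − 0.5q_Z), which gives 0.75q_Z = 7.8 ⇒ q_Z = 10.4.
Then q_X = 18.4 − 0.5·10.4 = 13.2.

10.4, 13.2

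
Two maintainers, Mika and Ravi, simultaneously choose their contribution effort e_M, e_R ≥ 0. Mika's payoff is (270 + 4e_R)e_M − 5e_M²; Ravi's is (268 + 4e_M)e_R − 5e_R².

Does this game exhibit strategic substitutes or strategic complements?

Expanding Mika's payoff: 270e_M + 4e_Re_M − 5e_M².
∂π/∂e_M = 270 + 4e_R − 10e_M = 0, so e_M = 27 + 0.4e_R.
The best-response slope de_M/de_R = 0.4 > 0: the reaction function is upward-sloping, so the choices are strategic complements.

strategic complements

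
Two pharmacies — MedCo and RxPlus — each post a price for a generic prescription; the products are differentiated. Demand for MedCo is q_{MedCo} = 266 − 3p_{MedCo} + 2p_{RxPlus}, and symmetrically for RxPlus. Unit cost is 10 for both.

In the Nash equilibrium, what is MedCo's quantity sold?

192

MedCo's profit: π = (p_{MedCo} − 10)(266 − 3p_{MedCo} + 2p_{RxPlus}).
∂π/∂p_{MedCo} = 296 − 6p_{MedCo} + 2p_{RxPlus} = 0 ⇒ p_{MedCo} = 148/3 + (1/3)p_{RxPlus}.
Setting p_{MedCo} = p_{RxPlus} in the reaction function: p_{MedCo} = 148/3 + (1/3)p_{MedCo}, so p_{MedCo} = (148/3) / (2/3) = 74.
q_{MedCo} = 266 − 3·74 + 2·74 = 192.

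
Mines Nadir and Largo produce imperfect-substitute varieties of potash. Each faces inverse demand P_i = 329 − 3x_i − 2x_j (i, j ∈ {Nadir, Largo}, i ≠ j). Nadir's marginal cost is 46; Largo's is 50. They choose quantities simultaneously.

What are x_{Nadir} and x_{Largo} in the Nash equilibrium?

Mine Nadir's profit: π = x_{Nadir}(329 − 3x_{Nadir} − 2x_{Largo}) − 46x_{Nadir}.
∂π/∂x_{Nadir} = 283 − 6x_{Nadir} − 2x_{Largo} = 0 ⇒ x_{Nadir} = 283/6 − (1/3)x_{Largo}.
Similarly x_{Largo} = 46.5 − (1/3)x_{Nadir}.
Substituting the second reaction function into the first: x_{Nadir} = 283/6 − (1/3)(46.5 − (1/3)x_{Nadir}), which gives (8/9)x_{Nadir} = 95/3 ⇒ x_{Nadir} = 35.625.
Then x_{Largo} = 46.5 − (1/3)·35.625 = 34.625.

35.625, 34.625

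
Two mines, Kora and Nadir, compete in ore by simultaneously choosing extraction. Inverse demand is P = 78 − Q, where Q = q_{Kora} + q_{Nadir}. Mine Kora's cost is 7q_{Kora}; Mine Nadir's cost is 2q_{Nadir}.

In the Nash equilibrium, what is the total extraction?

Mine Kora's profit: π = q_{Kora}(78 − (q_{Kora} + q_{Nadir})) − 7q_{Kora}.
∂π/∂q_{Kora} = 71 − 2q_{Kora} − q_{Nadir} = 0, so q_{Kora} = 35.5 − 0.5q_{Nadir}.
By the same steps for Nadir: q_{Nadir} = 38 − 0.5q_{Kora}.
Solving the two reaction functions simultaneously: (1 − (−0.5)(−0.5))q_{Kora} = 35.5 − 0.5·38, so 0.75q_{Kora} = 16.5 and q_{Kora} = 22.
Then q_{Nadir} = 38 − 0.5·22 = 27.
Total extraction: 22 + 27 = 49.

49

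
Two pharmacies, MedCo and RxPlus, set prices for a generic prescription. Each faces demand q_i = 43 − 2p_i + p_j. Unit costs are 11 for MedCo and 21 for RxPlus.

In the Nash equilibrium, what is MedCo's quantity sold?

24

MedCo's profit: π = (p_{MedCo} − 11)(43 − 2p_{MedCo} + p_{RxPlus}).
∂π/∂p_{MedCo} = 65 − 4p_{MedCo} + p_{RxPlus} = 0 ⇒ p_{MedCo} = 16.25 + 0.25p_{RxPlus}.
Similarly p_{RxPlus} = 21.25 + 0.25p_{MedCo}.
Substituting the second reaction function into the first: p_{MedCo} = 16.25 + 0.25(21.25 + 0.25p_{MedCo}), which gives 0.9375p_{MedCo} = 21.5625 ⇒ p_{MedCo} = 23.
Then p_{RxPlus} = 21.25 + 0.25·23 = 27.
q_{MedCo} = 43 − 2·23 + 27 = 24.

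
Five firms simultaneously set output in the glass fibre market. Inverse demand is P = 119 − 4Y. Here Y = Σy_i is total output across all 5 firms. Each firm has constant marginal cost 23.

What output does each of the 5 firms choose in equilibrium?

4

A representative firm's profit is π_i = y_i(119 − 4Y) − 23y_i, with Y = y_i + Σ_{j≠i} y_j.
First-order condition: 96 − 8y_i − 4Σ_{j≠i} y_j = 0.
With identical firms, set every y_j = y: then 96 − 8y − 16y = 0, i.e. y = 96/24 = 4.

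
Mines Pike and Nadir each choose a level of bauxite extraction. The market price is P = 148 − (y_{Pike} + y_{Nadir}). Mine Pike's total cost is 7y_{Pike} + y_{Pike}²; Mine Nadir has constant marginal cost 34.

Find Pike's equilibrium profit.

1152

Mine Pike's profit: π = y_{Pike}(148 − (y_{Pike} + y_{Nadir})) − 7y_{Pike} − y_{Pike}².
∂π/∂y_{Pike} = 141 − 4y_{Pike} − y_{Nadir} = 0, so y_{Pike} = 35.25 − 0.25y_{Nadir}.
For Nadir: ∂π/∂y_{Nadir} = 114 − 2y_{Nadir} − y_{Pike} = 0 ⇒ y_{Nadir} = 57 − 0.5y_{Pike}.
Solving the two reaction functions simultaneously: (1 − (−0.25)(−0.5))y_{Pike} = 35.25 − 0.25·57, so 0.875y_{Pike} = 21 and y_{Pike} = 24.
Then y_{Nadir} = 57 − 0.5·24 = 45.
Price P = 148 − 69 = 79.
Pike's profit: (79 − 7)·24 − (24)² = 1152.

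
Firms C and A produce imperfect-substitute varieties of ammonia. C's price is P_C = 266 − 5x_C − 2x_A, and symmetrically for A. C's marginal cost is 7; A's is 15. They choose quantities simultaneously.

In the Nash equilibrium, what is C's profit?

Firm C's profit: π = x_C(266 − 5x_C − 2x_A) − 7x_C.
∂π/∂x_C = 259 − 10x_C − 2x_A = 0 ⇒ x_C = 25.9 − 0.2x_A.
Similarly x_A = 25.1 − 0.2x_C.
Plugging x_A into C's best response: x_C = 25.9 − 0.2(25.1 − 0.2x_C) ⇒ 0.96x_C = 20.88, so x_C = 21.75.
Then x_A = 25.1 − 0.2·21.75 = 20.75.
P_C = 266 − 5·21.75 − 2·20.75 = 115.75.
Profit = (115.75 − 7)·21.75 = 2365.3125.

2365.3125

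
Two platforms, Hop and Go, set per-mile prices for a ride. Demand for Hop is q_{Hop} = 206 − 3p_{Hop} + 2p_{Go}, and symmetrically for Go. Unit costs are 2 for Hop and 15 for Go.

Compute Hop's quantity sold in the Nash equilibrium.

Hop's profit: π = (p_{Hop} − 2)(206 − 3p_{Hop} + 2p_{Go}).
∂π/∂p_{Hop} = 212 − 6p_{Hop} + 2p_{Go} = 0 ⇒ p_{Hop} = 106/3 + (1/3)p_{Go}.
Similarly p_{Go} = 251/6 + (1/3)p_{Hop}.
Substituting the second reaction function into the first: p_{Hop} = 106/3 + (1/3)(251/6 + (1/3)p_{Hop}), which gives (8/9)p_{Hop} = 887/18 ⇒ p_{Hop} = 55.4375.
Then p_{Go} = 251/6 + (1/3)·55.4375 = 60.3125.
q_{Hop} = 206 − 3·55.4375 + 2·60.3125 = 160.3125.

160.3125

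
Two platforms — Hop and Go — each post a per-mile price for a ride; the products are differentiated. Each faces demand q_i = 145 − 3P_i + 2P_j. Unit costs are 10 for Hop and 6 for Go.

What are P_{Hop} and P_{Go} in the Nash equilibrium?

43, 41.5

Hop's profit: π = (P_{Hop} − 10)(145 − 3P_{Hop} + 2P_{Go}).
∂π/∂P_{Hop} = 175 − 6P_{Hop} + 2P_{Go} = 0 ⇒ P_{Hop} = 175/6 + (1/3)P_{Go}.
Similarly P_{Go} = 163/6 + (1/3)P_{Hop}.
Substituting the second reaction function into the first: P_{Hop} = 175/6 + (1/3)(163/6 + (1/3)P_{Hop}), which gives (8/9)P_{Hop} = 344/9 ⇒ P_{Hop} = 43.
Then P_{Go} = 163/6 + (1/3)·43 = 41.5.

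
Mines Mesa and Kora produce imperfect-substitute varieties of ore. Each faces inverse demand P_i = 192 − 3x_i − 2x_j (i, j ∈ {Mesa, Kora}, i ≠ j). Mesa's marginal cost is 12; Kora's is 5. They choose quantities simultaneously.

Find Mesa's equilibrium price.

Mine Mesa's profit: π = x_{Mesa}(192 − 3x_{Mesa} − 2x_{Kora}) − 12x_{Mesa}.
∂π/∂x_{Mesa} = 180 − 6x_{Mesa} − 2x_{Kora} = 0 ⇒ x_{Mesa} = 30 − (1/3)x_{Kora}.
Similarly x_{Kora} = 187/6 − (1/3)x_{Mesa}.
Solving the two reaction functions simultaneously: (1 − (−1/3)(−1/3))x_{Mesa} = 30 − (1/3)·(187/6), so (8/9)x_{Mesa} = 353/18 and x_{Mesa} = 22.0625.
Then x_{Kora} = 187/6 − (1/3)·22.0625 = 23.8125.
P_{Mesa} = 192 − 3·22.0625 − 2·23.8125 = 78.1875.

78.1875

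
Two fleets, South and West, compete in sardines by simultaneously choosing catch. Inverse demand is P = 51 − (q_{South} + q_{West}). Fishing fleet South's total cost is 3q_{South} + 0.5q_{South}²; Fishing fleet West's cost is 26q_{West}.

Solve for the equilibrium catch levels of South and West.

14.2, 5.4

Fishing fleet South's profit: π = q_{South}(51 − (q_{South} + q_{West})) − 3q_{South} − 0.5q_{South}².
∂π/∂q_{South} = 48 − 3q_{South} − q_{West} = 0, so q_{South} = 16 − (1/3)q_{West}.
For West: ∂π/∂q_{West} = 25 − 2q_{West} − q_{South} = 0 ⇒ q_{West} = 12.5 − 0.5q_{South}.
Substituting the second reaction function into the first: q_{South} = 16 − (1/3)(12.5 − 0.5q_{South}), which gives (5/6)q_{South} = 71/6 ⇒ q_{South} = 14.2.
Then q_{West} = 12.5 − 0.5·14.2 = 5.4.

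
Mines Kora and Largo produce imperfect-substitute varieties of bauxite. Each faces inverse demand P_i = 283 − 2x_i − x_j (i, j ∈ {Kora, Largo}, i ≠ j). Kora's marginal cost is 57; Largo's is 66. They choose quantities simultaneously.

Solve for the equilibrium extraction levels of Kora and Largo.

Mine Kora's profit: π = x_{Kora}(283 − 2x_{Kora} − x_{Largo}) − 57x_{Kora}.
∂π/∂x_{Kora} = 226 − 4x_{Kora} − x_{Largo} = 0 ⇒ x_{Kora} = 56.5 − 0.25x_{Largo}.
Similarly x_{Largo} = 54.25 − 0.25x_{Kora}.
Substituting the second reaction function into the first: x_{Kora} = 56.5 − 0.25(54.25 − 0.25x_{Kora}), which gives 0.9375x_{Kora} = 42.9375 ⇒ x_{Kora} = 45.8.
Then x_{Largo} = 54.25 − 0.25·45.8 = 42.8.

45.8, 42.8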